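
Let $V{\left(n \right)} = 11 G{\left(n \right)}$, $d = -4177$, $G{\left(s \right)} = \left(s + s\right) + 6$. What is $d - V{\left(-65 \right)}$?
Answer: $-2813$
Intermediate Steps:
$G{\left(s \right)} = 6 + 2 s$ ($G{\left(s \right)} = 2 s + 6 = 6 + 2 s$)
$V{\left(n \right)} = 66 + 22 n$ ($V{\left(n \right)} = 11 \left(6 + 2 n\right) = 66 + 22 n$)
$d - V{\left(-65 \right)} = -4177 - \left(66 + 22 \left(-65\right)\right) = -4177 - \left(66 - 1430\right) = -4177 - -1364 = -4177 + 1364 = -2813$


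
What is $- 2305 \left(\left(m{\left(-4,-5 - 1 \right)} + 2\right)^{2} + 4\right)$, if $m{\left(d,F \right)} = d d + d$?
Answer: $-461000$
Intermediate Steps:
$m{\left(d,F \right)} = d + d^{2}$ ($m{\left(d,F \right)} = d^{2} + d = d + d^{2}$)
$- 2305 \left(\left(m{\left(-4,-5 - 1 \right)} + 2\right)^{2} + 4\right) = - 2305 \left(\left(- 4 \left(1 - 4\right) + 2\right)^{2} + 4\right) = - 2305 \left(\left(\left(-4\right) \left(-3\right) + 2\right)^{2} + 4\right) = - 2305 \left(\left(12 + 2\right)^{2} + 4\right) = - 2305 \left(14^{2} + 4\right) = - 2305 \left(196 + 4\right) = \left(-2305\right) 200 = -461000$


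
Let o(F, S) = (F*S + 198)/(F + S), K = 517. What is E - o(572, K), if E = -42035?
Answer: -4188367/99 ≈ -42307.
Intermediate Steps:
o(F, S) = (198 + F*S)/(F + S)
E - o(572, K) = -42035 - (198 + 572*517)/(572 + 517) = -42035 - (198 + 295724)/1089 = -42035 - 295922/1089 = -42035 - 1*26902/99 = -42035 - 26902/99 = -4188367/99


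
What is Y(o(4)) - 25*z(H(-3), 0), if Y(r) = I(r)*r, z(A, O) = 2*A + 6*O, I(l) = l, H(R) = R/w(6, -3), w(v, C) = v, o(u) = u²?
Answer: 281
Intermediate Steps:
H(R) = R/6
Y(r) = r² (Y(r) = r*r = r²)
Y(o(4)) - 25*z(H(-3), 0) = (4²)² - 25*(2*((⅙)*(-3)) + 6*0) = 16² - 25*(2*(-½) + 0) = 256 - 25*(-1 + 0) = 256 - 25*(-1) = 256 + 25 = 281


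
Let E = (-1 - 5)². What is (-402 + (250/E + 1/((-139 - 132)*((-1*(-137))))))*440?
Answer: -58082225300/334143 ≈ -1.7382e+5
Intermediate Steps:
E = 36 (E = (-6)² = 36)
(-402 + (250/E + 1/((-139 - 132)*((-1*(-137))))))*440 = (-402 + (250/36 + 1/((-139 - 132)*((-1*(-137))))))*440 = (-402 + (250*(1/36) + 1/(-271*137)))*440 = (-402 + (125/18 - 1/271*1/137))*440 = (-402 + (125/18 - 1/37127))*440 = (-402 + 4640857/668286)*440 = -264010115/668286*440 = -58082225300/334143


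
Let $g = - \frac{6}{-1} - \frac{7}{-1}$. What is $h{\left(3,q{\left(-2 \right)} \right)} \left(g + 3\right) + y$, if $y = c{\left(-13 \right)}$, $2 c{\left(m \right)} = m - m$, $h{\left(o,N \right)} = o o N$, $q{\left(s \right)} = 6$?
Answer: $864$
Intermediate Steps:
$g = 13$ ($g = \left(-6\right) \left(-1\right) - -7 = 6 + 7 = 13$)
$h{\left(o,N \right)} = N o^{2}$ ($h{\left(o,N \right)} = o^{2} N = N o^{2}$)
$c{\left(m \right)} = 0$ ($c{\left(m \right)} = \frac{m - m}{2} = \frac{1}{2} \cdot 0 = 0$)
$y = 0$
$h{\left(3,q{\left(-2 \right)} \right)} \left(g + 3\right) + y = 6 \cdot 3^{2} \left(13 + 3\right) + 0 = 6 \cdot 9 \cdot 16 + 0 = 54 \cdot 16 + 0 = 864 + 0 = 864$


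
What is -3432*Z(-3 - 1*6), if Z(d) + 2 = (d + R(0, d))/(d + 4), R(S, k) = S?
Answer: 3432/5 ≈ 686.40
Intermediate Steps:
Z(d) = -2 + d/(4 + d) (Z(d) = -2 + (d + 0)/(d + 4) = -2 + d/(4 + d))
-3432*Z(-3 - 1*6) = -3432*(-8 - (-3 - 1*6))/(4 + (-3 - 1*6)) = -3432*(-8 - (-3 - 6))/(4 + (-3 - 6)) = -3432*(-8 - 1*(-9))/(4 - 9) = -3432*(-8 + 9)/(-5) = -(-3432)/5 = -3432*(-1/5) = 3432/5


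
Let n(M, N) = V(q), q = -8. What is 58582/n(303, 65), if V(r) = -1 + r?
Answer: -58582/9 ≈ -6509.1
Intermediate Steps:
n(M, N) = -9 (n(M, N) = -1 - 8 = -9)
58582/n(303, 65) = 58582/(-9) = 58582*(-⅑) = -58582/9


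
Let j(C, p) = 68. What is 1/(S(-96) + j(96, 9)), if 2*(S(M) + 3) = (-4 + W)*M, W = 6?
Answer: -1/31 ≈ -0.032258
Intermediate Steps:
S(M) = -3 + M (S(M) = -3 + ((-4 + 6)*M)/2 = -3 + (2*M)/2 = -3 + M)
1/(S(-96) + j(96, 9)) = 1/((-3 - 96) + 68) = 1/(-99 + 68) = 1/(-31) = -1/31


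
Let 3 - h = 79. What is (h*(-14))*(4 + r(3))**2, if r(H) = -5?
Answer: 1064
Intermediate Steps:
h = -76 (h = 3 - 1*79 = 3 - 79 = -76)
(h*(-14))*(4 + r(3))**2 = (-76*(-14))*(4 - 5)**2 = 1064*(-1)**2 = 1064*1 = 1064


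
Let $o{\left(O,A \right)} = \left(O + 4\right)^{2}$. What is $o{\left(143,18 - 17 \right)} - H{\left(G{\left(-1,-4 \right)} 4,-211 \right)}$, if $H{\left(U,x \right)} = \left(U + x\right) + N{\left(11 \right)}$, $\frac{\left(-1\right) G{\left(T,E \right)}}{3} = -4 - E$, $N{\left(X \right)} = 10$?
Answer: $21810$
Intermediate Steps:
$G{\left(T,E \right)} = 12 + 3 E$ ($G{\left(T,E \right)} = - 3 \left(-4 - E\right) = 12 + 3 E$)
$o{\left(O,A \right)} = \left(4 + O\right)^{2}$
$H{\left(U,x \right)} = 10 + U + x$ ($H{\left(U,x \right)} = \left(U + x\right) + 10 = 10 + U + x$)
$o{\left(143,18 - 17 \right)} - H{\left(G{\left(-1,-4 \right)} 4,-211 \right)} = \left(4 + 143\right)^{2} - \left(10 + \left(12 + 3 \left(-4\right)\right) 4 - 211\right) = 147^{2} - \left(10 + \left(12 - 12\right) 4 - 211\right) = 21609 - \left(10 + 0 \cdot 4 - 211\right) = 21609 - \left(10 + 0 - 211\right) = 21609 - -201 = 21609 + 201 = 21810$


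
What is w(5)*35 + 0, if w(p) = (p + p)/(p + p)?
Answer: 35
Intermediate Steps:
w(p) = 1 (w(p) = (2*p)/((2*p)) = (2*p)*(1/(2*p)) = 1)
w(5)*35 + 0 = 1*35 + 0 = 35 + 0 = 35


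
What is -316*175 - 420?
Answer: -55720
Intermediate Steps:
-316*175 - 420 = -55300 - 420 = -55720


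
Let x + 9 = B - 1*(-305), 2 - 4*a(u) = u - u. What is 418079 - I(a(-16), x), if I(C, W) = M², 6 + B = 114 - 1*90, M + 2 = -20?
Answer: 417595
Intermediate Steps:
a(u) = ½ (a(u) = ½ - (u - u)/4 = ½ - ¼*0 = ½ + 0 = ½)
M = -22 (M = -2 - 20 = -22)
B = 18 (B = -6 + (114 - 1*90) = -6 + (114 - 90) = -6 + 24 = 18)
x = 314 (x = -9 + (18 - 1*(-305)) = -9 + (18 + 305) = -9 + 323 = 314)
I(C, W) = 484 (I(C, W) = (-22)² = 484)
418079 - I(a(-16), x) = 418079 - 1*484 = 418079 - 484 = 417595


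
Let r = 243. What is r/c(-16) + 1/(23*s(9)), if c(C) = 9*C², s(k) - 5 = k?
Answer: 4475/41216 ≈ 0.10857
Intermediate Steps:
s(k) = 5 + k
r/c(-16) + 1/(23*s(9)) = 243/((9*(-16)²)) + 1/(23*(5 + 9)) = 243/((9*256)) + (1/23)/14 = 243/2304 + (1/23)*(1/14) = 243*(1/2304) + 1/322 = 27/256 + 1/322 = 4475/41216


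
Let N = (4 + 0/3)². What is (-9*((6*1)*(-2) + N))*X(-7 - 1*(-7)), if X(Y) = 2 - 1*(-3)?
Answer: -180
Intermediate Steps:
N = 16 (N = (4 + 0*(⅓))² = (4 + 0)² = 4² = 16)
X(Y) = 5 (X(Y) = 2 + 3 = 5)
(-9*((6*1)*(-2) + N))*X(-7 - 1*(-7)) = -9*((6*1)*(-2) + 16)*5 = -9*(6*(-2) + 16)*5 = -9*(-12 + 16)*5 = -9*4*5 = -36*5 = -180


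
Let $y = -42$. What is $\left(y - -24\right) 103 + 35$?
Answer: $-1819$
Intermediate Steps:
$\left(y - -24\right) 103 + 35 = \left(-42 - -24\right) 103 + 35 = \left(-42 + 24\right) 103 + 35 = \left(-18\right) 103 + 35 = -1854 + 35 = -1819$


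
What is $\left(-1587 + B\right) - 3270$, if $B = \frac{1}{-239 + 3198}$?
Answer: $- \frac{14371862}{2959} \approx -4857.0$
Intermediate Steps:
$B = \frac{1}{2959} \approx 0.00033795$
$\left(-1587 + B\right) - 3270 = \left(-1587 + \frac{1}{2959}\right) - 3270 = - \frac{4695932}{2959} - 3270 = - \frac{14371862}{2959}$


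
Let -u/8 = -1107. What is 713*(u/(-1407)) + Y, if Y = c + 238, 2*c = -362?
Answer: -2078043/469 ≈ -4430.8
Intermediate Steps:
c = -181 (c = (½)*(-362) = -181)
u = 8856 (u = -8*(-1107) = 8856)
Y = 57 (Y = -181 + 238 = 57)
713*(u/(-1407)) + Y = 713*(8856/(-1407)) + 57 = 713*(8856*(-1/1407)) + 57 = 713*(-2952/469) + 57 = -2104776/469 + 57 = -2078043/469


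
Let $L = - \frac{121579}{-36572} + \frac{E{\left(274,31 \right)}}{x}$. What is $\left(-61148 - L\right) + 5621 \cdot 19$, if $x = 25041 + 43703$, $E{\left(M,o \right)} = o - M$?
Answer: $\frac{28690771086247}{628526392} \approx 45648.0$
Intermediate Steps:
$x = 68744$
$L = \frac{2087234945}{628526392}$ ($L = - \frac{121579}{-36572} + \frac{31 - 274}{68744} = \left(-121579\right) \left(- \frac{1}{36572}\right) + \left(31 - 274\right) \frac{1}{68744} = \frac{121579}{36572} - \frac{243}{68744} = \frac{2087234945}{628526392} \approx 3.3208$)
$\left(-61148 - L\right) + 5621 \cdot 19 = \left(-61148 - \frac{2087234945}{628526392}\right) + 5621 \cdot 19 = \left(-61148 - \frac{2087234945}{628526392}\right) + 106799 = - \frac{38435219052961}{628526392} + 106799 = \frac{28690771086247}{628526392}$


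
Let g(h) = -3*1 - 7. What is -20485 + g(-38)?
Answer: -20495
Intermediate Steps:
g(h) = -10 (g(h) = -3 - 7 = -10)
-20485 + g(-38) = -20485 - 10 = -20495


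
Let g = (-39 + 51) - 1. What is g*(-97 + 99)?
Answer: 22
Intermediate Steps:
g = 11 (g = 12 - 1 = 11)
g*(-97 + 99) = 11*(-97 + 99) = 11*2 = 22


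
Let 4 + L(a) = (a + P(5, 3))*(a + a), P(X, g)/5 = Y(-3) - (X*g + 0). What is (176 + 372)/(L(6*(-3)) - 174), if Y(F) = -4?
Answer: 274/1945 ≈ 0.14087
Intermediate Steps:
P(X, g) = -20 - 5*X*g (P(X, g) = 5*(-4 - (X*g + 0)) = 5*(-4 - X*g) = -20 - 5*X*g)
L(a) = -4 + 2*a*(-95 + a) (L(a) = -4 + (a + (-20 - 5*5*3))*(a + a) = -4 + (a + (-20 - 75))*(2*a) = -4 + (a - 95)*(2*a) = -4 + (-95 + a)*(2*a) = -4 + 2*a*(-95 + a))
(176 + 372)/(L(6*(-3)) - 174) = (176 + 372)/((-4 - 1140*(-3) + 2*(6*(-3))²) - 174) = 548/((-4 - 190*(-18) + 2*(-18)²) - 174) = 548/((-4 + 3420 + 2*324) - 174) = 548/((-4 + 3420 + 648) - 174) = 548/(4064 - 174) = 548/3890 = 548*(1/3890) = 274/1945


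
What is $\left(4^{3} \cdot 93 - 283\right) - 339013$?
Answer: $-333344$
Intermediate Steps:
$\left(4^{3} \cdot 93 - 283\right) - 339013 = \left(64 \cdot 93 - 283\right) - 339013 = \left(5952 - 283\right) - 339013 = 5669 - 339013 = -333344$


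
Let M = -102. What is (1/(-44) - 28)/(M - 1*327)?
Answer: 411/6292 ≈ 0.065321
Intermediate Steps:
(1/(-44) - 28)/(M - 1*327) = (1/(-44) - 28)/(-102 - 1*327) = (-1/44 - 28)/(-102 - 327) = -1233/44/(-429) = -1233/44*(-1/429) = 411/6292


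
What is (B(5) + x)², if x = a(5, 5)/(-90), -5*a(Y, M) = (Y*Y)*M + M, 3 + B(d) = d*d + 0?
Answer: 1006009/2025 ≈ 496.79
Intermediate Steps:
B(d) = -3 + d² (B(d) = -3 + (d*d + 0) = -3 + (d² + 0) = -3 + d²)
a(Y, M) = -M/5 - M*Y²/5 (a(Y, M) = -((Y*Y)*M + M)/5 = -(Y²*M + M)/5 = -(M*Y² + M)/5 = -(M + M*Y²)/5 = -M/5 - M*Y²/5)
x = 13/45 (x = -⅕*5*(1 + 5²)/(-90) = -⅕*5*(1 + 25)*(-1/90) = -⅕*5*26*(-1/90) = -26*(-1/90) = 13/45 ≈ 0.28889)
(B(5) + x)² = ((-3 + 5²) + 13/45)² = ((-3 + 25) + 13/45)² = (22 + 13/45)² = (1003/45)² = 1006009/2025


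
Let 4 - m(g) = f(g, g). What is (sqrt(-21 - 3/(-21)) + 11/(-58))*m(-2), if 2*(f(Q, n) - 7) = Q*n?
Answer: 55/58 - 5*I*sqrt(1022)/7 ≈ 0.94828 - 22.835*I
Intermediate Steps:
f(Q, n) = 7 + Q*n/2 (f(Q, n) = 7 + (Q*n)/2 = 7 + Q*n/2)
m(g) = -3 - g**2/2 (m(g) = 4 - (7 + g*g/2) = 4 - (7 + g**2/2) = 4 + (-7 - g**2/2) = -3 - g**2/2)
(sqrt(-21 - 3/(-21)) + 11/(-58))*m(-2) = (sqrt(-21 - 3/(-21)) + 11/(-58))*(-3 - 1/2*(-2)**2) = (sqrt(-21 - 3*(-1/21)) + 11*(-1/58))*(-3 - 1/2*4) = (sqrt(-21 + 1/7) - 11/58)*(-3 - 2) = (sqrt(-146/7) - 11/58)*(-5) = (I*sqrt(1022)/7 - 11/58)*(-5) = (-11/58 + I*sqrt(1022)/7)*(-5) = 55/58 - 5*I*sqrt(1022)/7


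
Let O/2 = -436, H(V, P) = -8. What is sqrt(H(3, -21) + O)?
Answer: 4*I*sqrt(55) ≈ 29.665*I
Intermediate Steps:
O = -872 (O = 2*(-436) = -872)
sqrt(H(3, -21) + O) = sqrt(-8 - 872) = sqrt(-880) = 4*I*sqrt(55)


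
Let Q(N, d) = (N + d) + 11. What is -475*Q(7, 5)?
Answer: -10925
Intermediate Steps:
Q(N, d) = 11 + N + d
-475*Q(7, 5) = -475*(11 + 7 + 5) = -475*23 = -10925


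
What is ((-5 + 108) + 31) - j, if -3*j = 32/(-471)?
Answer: 189310/1413 ≈ 133.98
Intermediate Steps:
j = 32/1413 (j = -32/(3*(-471)) = -32*(-1)/(3*471) = -1/3*(-32/471) = 32/1413 ≈ 0.022647)
((-5 + 108) + 31) - j = ((-5 + 108) + 31) - 1*32/1413 = (103 + 31) - 32/1413 = 134 - 32/1413 = 189310/1413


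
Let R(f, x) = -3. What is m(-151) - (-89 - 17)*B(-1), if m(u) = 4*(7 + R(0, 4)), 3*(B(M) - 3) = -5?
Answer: 472/3 ≈ 157.33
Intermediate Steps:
B(M) = 4/3 (B(M) = 3 + (⅓)*(-5) = 3 - 5/3 = 4/3)
m(u) = 16 (m(u) = 4*(7 - 3) = 4*4 = 16)
m(-151) - (-89 - 17)*B(-1) = 16 - (-89 - 17)*4/3 = 16 - (-106)*4/3 = 16 - 1*(-424/3) = 16 + 424/3 = 472/3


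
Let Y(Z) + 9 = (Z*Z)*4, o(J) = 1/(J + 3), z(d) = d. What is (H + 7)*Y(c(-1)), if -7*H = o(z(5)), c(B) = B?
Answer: -1955/56 ≈ -34.911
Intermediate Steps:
o(J) = 1/(3 + J)
H = -1/56 (H = -1/(7*(3 + 5)) = -⅐/8 = -⅐*⅛ = -1/56 ≈ -0.017857)
Y(Z) = -9 + 4*Z² (Y(Z) = -9 + (Z*Z)*4 = -9 + Z²*4 = -9 + 4*Z²)
(H + 7)*Y(c(-1)) = (-1/56 + 7)*(-9 + 4*(-1)²) = 391*(-9 + 4*1)/56 = 391*(-9 + 4)/56 = (391/56)*(-5) = -1955/56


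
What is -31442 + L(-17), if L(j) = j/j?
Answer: -31441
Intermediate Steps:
L(j) = 1
-31442 + L(-17) = -31442 + 1 = -31441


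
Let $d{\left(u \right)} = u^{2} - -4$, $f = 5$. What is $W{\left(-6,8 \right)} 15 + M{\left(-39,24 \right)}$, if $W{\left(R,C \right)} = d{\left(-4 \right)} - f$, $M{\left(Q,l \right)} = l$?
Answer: $249$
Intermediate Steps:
$d{\left(u \right)} = 4 + u^{2}$ ($d{\left(u \right)} = u^{2} + 4 = 4 + u^{2}$)
$W{\left(R,C \right)} = 15$ ($W{\left(R,C \right)} = \left(4 + \left(-4\right)^{2}\right) - 5 = \left(4 + 16\right) - 5 = 20 - 5 = 15$)
$W{\left(-6,8 \right)} 15 + M{\left(-39,24 \right)} = 15 \cdot 15 + 24 = 225 + 24 = 249$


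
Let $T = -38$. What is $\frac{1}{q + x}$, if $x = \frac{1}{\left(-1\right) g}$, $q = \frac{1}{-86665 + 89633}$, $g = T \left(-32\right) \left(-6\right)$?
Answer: $\frac{2706816}{1283} \approx 2109.8$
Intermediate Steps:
$g = -7296$ ($g = \left(-38\right) \left(-32\right) \left(-6\right) = 1216 \left(-6\right) = -7296$)
$q = \frac{1}{2968} \approx 0.00033693$
$x = \frac{1}{7296}$ ($x = \frac{1}{\left(-1\right) \left(-7296\right)} = \frac{1}{7296} \approx 0.00013706$)
$\frac{1}{q + x} = \frac{1}{\frac{1}{2968} + \frac{1}{7296}} = \frac{1}{\frac{1283}{2706816}} = \frac{2706816}{1283}$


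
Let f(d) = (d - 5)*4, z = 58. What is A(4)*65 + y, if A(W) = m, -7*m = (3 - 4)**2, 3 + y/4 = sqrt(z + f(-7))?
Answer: -149/7 + 4*sqrt(10) ≈ -8.6366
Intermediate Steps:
f(d) = -20 + 4*d (f(d) = (-5 + d)*4 = -20 + 4*d)
y = -12 + 4*sqrt(10) (y = -12 + 4*sqrt(58 + (-20 + 4*(-7))) = -12 + 4*sqrt(58 + (-20 - 28)) = -12 + 4*sqrt(58 - 48) = -12 + 4*sqrt(10) ≈ 0.64911)
m = -1/7 (m = -(3 - 4)**2/7 = -1/7*(-1)**2 = -1/7*1 = -1/7 ≈ -0.14286)
A(W) = -1/7
A(4)*65 + y = -1/7*65 + (-12 + 4*sqrt(10)) = -65/7 + (-12 + 4*sqrt(10)) = -149/7 + 4*sqrt(10)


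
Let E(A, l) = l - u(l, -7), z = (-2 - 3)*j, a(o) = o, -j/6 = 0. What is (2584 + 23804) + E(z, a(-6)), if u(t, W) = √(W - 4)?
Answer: 26382 - I*√11 ≈ 26382.0 - 3.3166*I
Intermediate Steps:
j = 0 (j = -6*0 = 0)
u(t, W) = √(-4 + W)
z = 0 (z = (-2 - 3)*0 = -5*0 = 0)
E(A, l) = l - I*√11 (E(A, l) = l - √(-4 - 7) = l - √(-11) = l - I*√11)
(2584 + 23804) + E(z, a(-6)) = (2584 + 23804) + (-6 - I*√11) = 26388 + (-6 - I*√11) = 26382 - I*√11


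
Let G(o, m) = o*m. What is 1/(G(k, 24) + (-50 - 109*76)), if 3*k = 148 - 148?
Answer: -1/8334 ≈ -0.00011999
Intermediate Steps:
k = 0 (k = (148 - 148)/3 = (1/3)*0 = 0)
G(o, m) = m*o
1/(G(k, 24) + (-50 - 109*76)) = 1/(24*0 + (-50 - 109*76)) = 1/(0 + (-50 - 8284)) = 1/(0 - 8334) = 1/(-8334) = -1/8334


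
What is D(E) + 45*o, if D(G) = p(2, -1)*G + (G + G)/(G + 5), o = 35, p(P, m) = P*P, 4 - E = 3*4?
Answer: 4645/3 ≈ 1548.3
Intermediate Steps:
E = -8 (E = 4 - 3*4 = 4 - 1*12 = 4 - 12 = -8)
p(P, m) = P²
D(G) = 4*G + 2*G/(5 + G) (D(G) = 2²*G + (G + G)/(G + 5) = 4*G + (2*G)/(5 + G) = 4*G + 2*G/(5 + G))
D(E) + 45*o = 2*(-8)*(11 + 2*(-8))/(5 - 8) + 45*35 = 2*(-8)*(11 - 16)/(-3) + 1575 = 2*(-8)*(-⅓)*(-5) + 1575 = -80/3 + 1575 = 4645/3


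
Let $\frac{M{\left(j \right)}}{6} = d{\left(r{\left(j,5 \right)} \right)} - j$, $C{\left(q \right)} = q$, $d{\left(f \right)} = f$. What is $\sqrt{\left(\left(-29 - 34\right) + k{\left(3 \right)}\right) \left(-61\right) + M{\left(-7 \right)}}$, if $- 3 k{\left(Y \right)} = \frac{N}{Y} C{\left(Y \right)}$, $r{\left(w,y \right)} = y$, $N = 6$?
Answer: $\sqrt{4037} \approx 63.537$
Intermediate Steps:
$M{\left(j \right)} = 30 - 6 j$ ($M{\left(j \right)} = 6 \left(5 - j\right) = 30 - 6 j$)
$k{\left(Y \right)} = -2$ ($k{\left(Y \right)} = - \frac{\frac{6}{Y} Y}{3} = \left(- \frac{1}{3}\right) 6 = -2$)
$\sqrt{\left(\left(-29 - 34\right) + k{\left(3 \right)}\right) \left(-61\right) + M{\left(-7 \right)}} = \sqrt{\left(\left(-29 - 34\right) - 2\right) \left(-61\right) + \left(30 - -42\right)} = \sqrt{\left(-63 - 2\right) \left(-61\right) + \left(30 + 42\right)} = \sqrt{\left(-65\right) \left(-61\right) + 72} = \sqrt{3965 + 72} = \sqrt{4037}$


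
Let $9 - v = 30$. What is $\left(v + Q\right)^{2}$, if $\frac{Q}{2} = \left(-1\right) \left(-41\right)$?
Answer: $3721$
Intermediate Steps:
$v = -21$ ($v = 9 - 30 = -21$)
$Q = 82$ ($Q = 2 \left(\left(-1\right) \left(-41\right)\right) = 2 \cdot 41 = 82$)
$\left(v + Q\right)^{2} = \left(-21 + 82\right)^{2} = 61^{2} = 3721$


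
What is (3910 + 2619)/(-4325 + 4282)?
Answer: -6529/43 ≈ -151.84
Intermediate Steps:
(3910 + 2619)/(-4325 + 4282) = 6529/(-43) = 6529*(-1/43) = -6529/43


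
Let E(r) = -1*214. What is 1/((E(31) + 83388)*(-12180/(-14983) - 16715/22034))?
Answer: 165067711/745791107425 ≈ 0.00022133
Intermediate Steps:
E(r) = -214
1/((E(31) + 83388)*(-12180/(-14983) - 16715/22034)) = 1/((-214 + 83388)*(-12180/(-14983) - 16715/22034)) = 1/(83174*(-12180*(-1/14983) - 16715*1/22034)) = 1/(83174*(12180/14983 - 16715/22034)) = 1/(83174*(17933275/330135422)) = (1/83174)*(330135422/17933275) = 165067711/745791107425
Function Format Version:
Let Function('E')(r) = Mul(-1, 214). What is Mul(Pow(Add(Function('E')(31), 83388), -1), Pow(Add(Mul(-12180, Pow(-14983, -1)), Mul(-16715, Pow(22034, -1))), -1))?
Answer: Rational(165067711, 745791107425) ≈ 0.00022133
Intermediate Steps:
Function('E')(r) = -214
Mul(Pow(Add(Function('E')(31), 83388), -1), Pow(Add(Mul(-12180, Pow(-14983, -1)), Mul(-16715, Pow(22034, -1))), -1)) = Mul(Pow(Add(-214, 83388), -1), Pow(Add(Mul(-12180, Pow(-14983, -1)), Mul(-16715, Pow(22034, -1))), -1)) = Mul(Pow(83174, -1), Pow(Add(Mul(-12180, Rational(-1, 14983)), Mul(-16715, Rational(1, 22034))), -1)) = Mul(Rational(1, 83174), Pow(Add(Rational(12180, 14983), Rational(-16715, 22034)), -1)) = Mul(Rational(1, 83174), Pow(Rational(17933275, 330135422), -1)) = Mul(Rational(1, 83174), Rational(330135422, 17933275)) = Rational(165067711, 745791107425)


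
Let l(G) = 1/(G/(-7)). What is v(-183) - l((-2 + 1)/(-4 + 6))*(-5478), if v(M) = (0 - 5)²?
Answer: 76717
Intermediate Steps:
v(M) = 25 (v(M) = (-5)² = 25)
l(G) = -7/G (l(G) = 1/(G*(-⅐)) = 1/(-G/7) = -7/G)
v(-183) - l((-2 + 1)/(-4 + 6))*(-5478) = 25 - (-7*(-4 + 6)/(-2 + 1))*(-5478) = 25 - (-7/((-1/2)))*(-5478) = 25 - (-7/((-1*½)))*(-5478) = 25 - (-7/(-½))*(-5478) = 25 - (-7*(-2))*(-5478) = 25 - 14*(-5478) = 25 - 1*(-76692) = 25 + 76692 = 76717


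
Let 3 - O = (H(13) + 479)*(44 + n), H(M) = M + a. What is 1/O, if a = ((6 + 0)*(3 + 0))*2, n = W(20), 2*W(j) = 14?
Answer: -1/26925 ≈ -3.7140e-5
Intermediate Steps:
W(j) = 7 (W(j) = (½)*14 = 7)
n = 7
a = 36 (a = (6*3)*2 = 18*2 = 36)
H(M) = 36 + M (H(M) = M + 36 = 36 + M)
O = -26925 (O = 3 - ((36 + 13) + 479)*(44 + 7) = 3 - (49 + 479)*51 = 3 - 528*51 = 3 - 1*26928 = 3 - 26928 = -26925)
1/O = 1/(-26925) = -1/26925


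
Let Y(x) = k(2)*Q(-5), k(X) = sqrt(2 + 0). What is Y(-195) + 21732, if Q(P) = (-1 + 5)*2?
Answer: 21732 + 8*sqrt(2) ≈ 21743.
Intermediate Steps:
k(X) = sqrt(2)
Q(P) = 8 (Q(P) = 4*2 = 8)
Y(x) = 8*sqrt(2) (Y(x) = sqrt(2)*8 = 8*sqrt(2))
Y(-195) + 21732 = 8*sqrt(2) + 21732 = 21732 + 8*sqrt(2)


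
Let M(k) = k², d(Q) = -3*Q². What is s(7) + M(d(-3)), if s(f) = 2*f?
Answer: 743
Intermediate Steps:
s(7) + M(d(-3)) = 2*7 + (-3*(-3)²)² = 14 + (-3*9)² = 14 + (-27)² = 14 + 729 = 743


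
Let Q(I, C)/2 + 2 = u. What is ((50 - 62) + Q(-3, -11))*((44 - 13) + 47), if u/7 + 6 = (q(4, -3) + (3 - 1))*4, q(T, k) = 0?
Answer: 936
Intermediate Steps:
u = 14 (u = -42 + 7*((0 + (3 - 1))*4) = -42 + 7*((0 + 2)*4) = -42 + 7*(2*4) = -42 + 7*8 = -42 + 56 = 14)
Q(I, C) = 24 (Q(I, C) = -4 + 2*14 = -4 + 28 = 24)
((50 - 62) + Q(-3, -11))*((44 - 13) + 47) = ((50 - 62) + 24)*((44 - 13) + 47) = (-12 + 24)*(31 + 47) = 12*78 = 936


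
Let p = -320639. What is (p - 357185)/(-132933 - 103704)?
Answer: 677824/236637 ≈ 2.8644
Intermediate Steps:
(p - 357185)/(-132933 - 103704) = (-320639 - 357185)/(-132933 - 103704) = -677824/(-236637) = -677824*(-1/236637) = 677824/236637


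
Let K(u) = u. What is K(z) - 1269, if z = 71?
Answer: -1198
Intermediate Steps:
K(z) - 1269 = 71 - 1269 = -1198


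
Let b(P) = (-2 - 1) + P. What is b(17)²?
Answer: 196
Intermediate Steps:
b(P) = -3 + P
b(17)² = (-3 + 17)² = 14² = 196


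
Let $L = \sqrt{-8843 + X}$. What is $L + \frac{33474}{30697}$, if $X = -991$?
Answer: $\frac{33474}{30697} + i \sqrt{9834} \approx 1.0905 + 99.167 i$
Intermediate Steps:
$L = i \sqrt{9834}$ ($L = \sqrt{-8843 - 991} = \sqrt{-9834} = i \sqrt{9834} \approx 99.167 i$)
$L + \frac{33474}{30697} = i \sqrt{9834} + \frac{33474}{30697} = \frac{33474}{30697} + i \sqrt{9834}$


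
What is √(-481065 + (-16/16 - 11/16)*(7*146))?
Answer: I*√7724634/4 ≈ 694.83*I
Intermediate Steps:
√(-481065 + (-16/16 - 11/16)*(7*146)) = √(-481065 + (-16*1/16 - 11*1/16)*1022) = √(-481065 + (-1 - 11/16)*1022) = √(-481065 - 27/16*1022) = √(-481065 - 13797/8) = √(-3862317/8) = I*√7724634/4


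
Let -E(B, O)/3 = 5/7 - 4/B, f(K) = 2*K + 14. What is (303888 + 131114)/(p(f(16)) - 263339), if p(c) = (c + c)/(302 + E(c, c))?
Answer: -21018861638/12724262329 ≈ -1.6519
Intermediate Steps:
f(K) = 14 + 2*K
E(B, O) = -15/7 + 12/B (E(B, O) = -3*(5/7 - 4/B) = -15/7 + 12/B)
p(c) = 2*c/(2099/7 + 12/c) (p(c) = (c + c)/(302 + (-15/7 + 12/c)) = (2*c)/(2099/7 + 12/c) = 2*c/(2099/7 + 12/c))
(303888 + 131114)/(p(f(16)) - 263339) = (303888 + 131114)/(14*(14 + 2*16)**2/(84 + 2099*(14 + 2*16)) - 263339) = 435002/(14*(14 + 32)**2/(84 + 2099*(14 + 32)) - 263339) = 435002/(14*46**2/(84 + 2099*46) - 263339) = 435002/(14*2116/(84 + 96554) - 263339) = 435002/(14*2116/96638 - 263339) = 435002/(14*2116*(1/96638) - 263339) = 435002/(14812/48319 - 263339) = 435002/(-12724262329/48319) = 435002*(-48319/12724262329) = -21018861638/12724262329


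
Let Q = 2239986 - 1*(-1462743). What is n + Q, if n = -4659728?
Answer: -956999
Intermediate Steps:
Q = 3702729 (Q = 2239986 + 1462743 = 3702729)
n + Q = -4659728 + 3702729 = -956999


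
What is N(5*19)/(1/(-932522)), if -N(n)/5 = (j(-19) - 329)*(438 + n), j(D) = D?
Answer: -864839553240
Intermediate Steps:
N(n) = 762120 + 1740*n (N(n) = -5*(-19 - 329)*(438 + n) = -(-1740)*(438 + n) = -5*(-152424 - 348*n) = 762120 + 1740*n)
N(5*19)/(1/(-932522)) = (762120 + 1740*(5*19))/(1/(-932522)) = (762120 + 1740*95)/(-1/932522) = (762120 + 165300)*(-932522) = 927420*(-932522) = -864839553240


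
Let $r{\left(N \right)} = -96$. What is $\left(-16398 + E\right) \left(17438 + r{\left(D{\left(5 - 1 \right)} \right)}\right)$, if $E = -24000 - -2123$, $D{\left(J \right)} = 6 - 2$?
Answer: $-663765050$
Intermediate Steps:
$D{\left(J \right)} = 4$ ($D{\left(J \right)} = 6 - 2 = 4$)
$E = -21877$ ($E = -24000 + 2123 = -21877$)
$\left(-16398 + E\right) \left(17438 + r{\left(D{\left(5 - 1 \right)} \right)}\right) = \left(-16398 - 21877\right) \left(17438 - 96\right) = \left(-38275\right) 17342 = -663765050$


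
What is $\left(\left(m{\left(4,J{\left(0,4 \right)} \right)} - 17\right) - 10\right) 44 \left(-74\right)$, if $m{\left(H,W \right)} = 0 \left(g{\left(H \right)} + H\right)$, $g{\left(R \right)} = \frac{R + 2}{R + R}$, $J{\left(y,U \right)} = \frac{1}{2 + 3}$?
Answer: $87912$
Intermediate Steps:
$J{\left(y,U \right)} = \frac{1}{5}$
$g{\left(R \right)} = \frac{2 + R}{2 R}$
$m{\left(H,W \right)} = 0$ ($m{\left(H,W \right)} = 0 \left(\frac{2 + H}{2 H} + H\right) = 0 \left(H + \frac{2 + H}{2 H}\right) = 0$)
$\left(\left(m{\left(4,J{\left(0,4 \right)} \right)} - 17\right) - 10\right) 44 \left(-74\right) = \left(\left(0 - 17\right) - 10\right) 44 \left(-74\right) = \left(-17 - 10\right) 44 \left(-74\right) = \left(-27\right) 44 \left(-74\right) = \left(-1188\right) \left(-74\right) = 87912$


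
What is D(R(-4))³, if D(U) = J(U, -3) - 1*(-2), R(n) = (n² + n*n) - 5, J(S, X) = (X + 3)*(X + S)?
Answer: 8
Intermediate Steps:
J(S, X) = (3 + X)*(S + X)
R(n) = -5 + 2*n² (R(n) = (n² + n²) - 5 = 2*n² - 5 = -5 + 2*n²)
D(U) = 2 (D(U) = ((-3)² + 3*U + 3*(-3) + U*(-3)) - 1*(-2) = (9 + 3*U - 9 - 3*U) + 2 = 0 + 2 = 2)
D(R(-4))³ = 2³ = 8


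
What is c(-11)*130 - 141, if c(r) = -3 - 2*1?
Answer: -791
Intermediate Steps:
c(r) = -5 (c(r) = -3 - 2 = -5)
c(-11)*130 - 141 = -5*130 - 141 = -650 - 141 = -791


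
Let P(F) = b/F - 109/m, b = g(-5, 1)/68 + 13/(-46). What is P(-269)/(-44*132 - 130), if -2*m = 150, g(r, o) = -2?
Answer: -11473661/46841467650 ≈ -0.00024495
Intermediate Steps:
m = -75 (m = -½*150 = -75)
b = -122/391 (b = -2/68 + 13/(-46) = -2*1/68 + 13*(-1/46) = -1/34 - 13/46 = -122/391 ≈ -0.31202)
P(F) = 109/75 - 122/(391*F) (P(F) = -122/(391*F) - 109/(-75) = -122/(391*F) - 109*(-1/75) = -122/(391*F) + 109/75 = 109/75 - 122/(391*F))
P(-269)/(-44*132 - 130) = ((1/29325)*(-9150 + 42619*(-269))/(-269))/(-44*132 - 130) = ((1/29325)*(-1/269)*(-9150 - 11464511))/(-5808 - 130) = ((1/29325)*(-1/269)*(-11473661))/(-5938) = (11473661/7888425)*(-1/5938) = -11473661/46841467650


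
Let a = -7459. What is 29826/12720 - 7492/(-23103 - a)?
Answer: 23412341/8291320 ≈ 2.8237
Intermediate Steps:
29826/12720 - 7492/(-23103 - a) = 29826/12720 - 7492/(-23103 - 1*(-7459)) = 29826*(1/12720) - 7492/(-23103 + 7459) = 4971/2120 - 7492/(-15644) = 4971/2120 - 7492*(-1/15644) = 4971/2120 + 1873/3911 = 23412341/8291320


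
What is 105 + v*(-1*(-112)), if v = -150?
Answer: -16695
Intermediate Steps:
105 + v*(-1*(-112)) = 105 - (-150)*(-112) = 105 - 150*112 = 105 - 16800 = -16695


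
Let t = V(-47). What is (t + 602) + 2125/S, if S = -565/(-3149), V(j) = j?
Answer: 1401040/113 ≈ 12399.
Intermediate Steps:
S = 565/3149 (S = -565*(-1/3149) = 565/3149 ≈ 0.17942)
t = -47
(t + 602) + 2125/S = (-47 + 602) + 2125/(565/3149) = 555 + 2125*(3149/565) = 555 + 1338325/113 = 1401040/113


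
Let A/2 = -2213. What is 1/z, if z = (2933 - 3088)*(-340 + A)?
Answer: 1/738730 ≈ 1.3537e-6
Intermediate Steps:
A = -4426 (A = 2*(-2213) = -4426)
z = 738730 (z = (2933 - 3088)*(-340 - 4426) = -155*(-4766) = 738730)
1/z = 1/738730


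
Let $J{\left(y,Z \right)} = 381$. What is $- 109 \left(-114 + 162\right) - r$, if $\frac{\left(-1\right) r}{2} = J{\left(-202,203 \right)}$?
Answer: $-4470$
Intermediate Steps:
$r = -762$ ($r = \left(-2\right) 381 = -762$)
$- 109 \left(-114 + 162\right) - r = - 109 \left(-114 + 162\right) - -762 = \left(-109\right) 48 + 762 = -5232 + 762 = -4470$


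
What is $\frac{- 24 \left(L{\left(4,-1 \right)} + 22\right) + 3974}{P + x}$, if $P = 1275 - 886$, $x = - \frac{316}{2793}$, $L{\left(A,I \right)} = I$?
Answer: $\frac{9691710}{1086161} \approx 8.9229$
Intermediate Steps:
$x = - \frac{316}{2793}$ ($x = \left(-316\right) \frac{1}{2793} = - \frac{316}{2793} \approx -0.11314$)
$P = 389$
$\frac{- 24 \left(L{\left(4,-1 \right)} + 22\right) + 3974}{P + x} = \frac{- 24 \left(-1 + 22\right) + 3974}{389 - \frac{316}{2793}} = \frac{\left(-24\right) 21 + 3974}{\frac{1086161}{2793}} = \left(-504 + 3974\right) \frac{2793}{1086161} = 3470 \cdot \frac{2793}{1086161} = \frac{9691710}{1086161}$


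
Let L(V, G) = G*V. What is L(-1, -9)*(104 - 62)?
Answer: 378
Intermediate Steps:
L(-1, -9)*(104 - 62) = (-9*(-1))*(104 - 62) = 9*42 = 378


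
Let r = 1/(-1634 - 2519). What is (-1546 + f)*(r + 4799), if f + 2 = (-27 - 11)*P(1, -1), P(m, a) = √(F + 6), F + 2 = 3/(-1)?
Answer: -31609370156/4153 ≈ -7.6112e+6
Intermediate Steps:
F = -5 (F = -2 + 3/(-1) = -2 + 3*(-1) = -2 - 3 = -5)
P(m, a) = 1 (P(m, a) = √(-5 + 6) = √1 = 1)
f = -40 (f = -2 + (-27 - 11)*1 = -2 - 38*1 = -2 - 38 = -40)
r = -1/4153 (r = 1/(-4153) = -1/4153 ≈ -0.00024079)
(-1546 + f)*(r + 4799) = (-1546 - 40)*(-1/4153 + 4799) = -1586*19930246/4153 = -31609370156/4153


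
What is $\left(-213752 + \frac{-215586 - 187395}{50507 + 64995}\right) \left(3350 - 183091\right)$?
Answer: $\frac{4437659068000385}{115502} \approx 3.8421 \cdot 10^{10}$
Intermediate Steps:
$\left(-213752 + \frac{-215586 - 187395}{50507 + 64995}\right) \left(3350 - 183091\right) = \left(-213752 + \frac{-215586 - 187395}{115502}\right) \left(-179741\right) = \left(-213752 + \left(-215586 - 187395\right) \frac{1}{115502}\right) \left(-179741\right) = \left(-213752 - \frac{402981}{115502}\right) \left(-179741\right) = \left(- \frac{24689186485}{115502}\right) \left(-179741\right) = \frac{4437659068000385}{115502}$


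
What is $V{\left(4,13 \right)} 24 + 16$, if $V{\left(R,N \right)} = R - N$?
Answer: $-200$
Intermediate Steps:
$V{\left(4,13 \right)} 24 + 16 = \left(4 - 13\right) 24 + 16 = \left(-9\right) 24 + 16 = -216 + 16 = -200$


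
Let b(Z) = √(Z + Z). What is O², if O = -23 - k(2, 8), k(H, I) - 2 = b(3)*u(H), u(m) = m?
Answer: 649 + 100*√6 ≈ 893.95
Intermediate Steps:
b(Z) = √2*√Z (b(Z) = √(2*Z) = √2*√Z)
k(H, I) = 2 + H*√6 (k(H, I) = 2 + (√2*√3)*H = 2 + √6*H = 2 + H*√6)
O = -25 - 2*√6 (O = -23 - (2 + 2*√6) = -23 + (-2 - 2*√6) = -25 - 2*√6 ≈ -29.899)
O² = (-25 - 2*√6)²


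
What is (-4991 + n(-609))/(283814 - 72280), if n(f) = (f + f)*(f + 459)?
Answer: 177709/211534 ≈ 0.84010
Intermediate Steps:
n(f) = 2*f*(459 + f) (n(f) = (2*f)*(459 + f) = 2*f*(459 + f))
(-4991 + n(-609))/(283814 - 72280) = (-4991 + 2*(-609)*(459 - 609))/(283814 - 72280) = (-4991 + 2*(-609)*(-150))/211534 = (-4991 + 182700)*(1/211534) = 177709*(1/211534) = 177709/211534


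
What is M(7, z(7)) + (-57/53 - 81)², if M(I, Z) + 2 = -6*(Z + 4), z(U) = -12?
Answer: 19051714/2809 ≈ 6782.4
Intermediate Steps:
M(I, Z) = -26 - 6*Z (M(I, Z) = -2 - 6*(Z + 4) = -2 - 6*(4 + Z) = -2 + (-24 - 6*Z) = -26 - 6*Z)
M(7, z(7)) + (-57/53 - 81)² = (-26 - 6*(-12)) + (-57/53 - 81)² = (-26 + 72) + (-57*1/53 - 81)² = 46 + (-57/53 - 81)² = 46 + (-4350/53)² = 46 + 18922500/2809 = 19051714/2809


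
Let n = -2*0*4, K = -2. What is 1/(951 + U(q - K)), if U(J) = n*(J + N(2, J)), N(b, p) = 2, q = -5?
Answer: 1/951 ≈ 0.0010515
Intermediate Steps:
n = 0 (n = 0*4 = 0)
U(J) = 0 (U(J) = 0*(J + 2) = 0*(2 + J) = 0)
1/(951 + U(q - K)) = 1/(951 + 0) = 1/951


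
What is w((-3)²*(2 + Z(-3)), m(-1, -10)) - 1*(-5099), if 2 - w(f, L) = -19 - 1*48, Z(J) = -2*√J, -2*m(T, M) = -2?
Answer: 5168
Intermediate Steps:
m(T, M) = 1 (m(T, M) = -½*(-2) = 1)
w(f, L) = 69 (w(f, L) = 2 - (-19 - 1*48) = 2 - (-19 - 48) = 2 - 1*(-67) = 2 + 67 = 69)
w((-3)²*(2 + Z(-3)), m(-1, -10)) - 1*(-5099) = 69 - 1*(-5099) = 69 + 5099 = 5168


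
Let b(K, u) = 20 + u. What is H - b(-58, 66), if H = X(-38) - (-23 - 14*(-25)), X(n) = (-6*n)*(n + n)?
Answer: -17741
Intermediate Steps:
X(n) = -12*n**2 (X(n) = (-6*n)*(2*n) = -12*n**2)
H = -17655 (H = -12*(-38)**2 - (-23 - 14*(-25)) = -12*1444 - (-23 + 350) = -17328 - 1*327 = -17328 - 327 = -17655)
H - b(-58, 66) = -17655 - (20 + 66) = -17655 - 1*86 = -17655 - 86 = -17741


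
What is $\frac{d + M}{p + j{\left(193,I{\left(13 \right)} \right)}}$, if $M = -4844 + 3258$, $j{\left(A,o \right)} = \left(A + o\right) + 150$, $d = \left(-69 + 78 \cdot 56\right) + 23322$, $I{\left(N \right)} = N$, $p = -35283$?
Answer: $- \frac{26035}{34927} \approx -0.74541$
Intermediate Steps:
$d = 27621$ ($d = \left(-69 + 4368\right) + 23322 = 4299 + 23322 = 27621$)
$j{\left(A,o \right)} = 150 + A + o$
$M = -1586$
$\frac{d + M}{p + j{\left(193,I{\left(13 \right)} \right)}} = \frac{27621 - 1586}{-35283 + \left(150 + 193 + 13\right)} = \frac{26035}{-35283 + 356} = \frac{26035}{-34927} = 26035 \left(- \frac{1}{34927}\right) = - \frac{26035}{34927}$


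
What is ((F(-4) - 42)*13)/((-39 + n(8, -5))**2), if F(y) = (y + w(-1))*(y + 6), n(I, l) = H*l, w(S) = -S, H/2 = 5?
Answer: -624/7921 ≈ -0.078778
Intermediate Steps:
H = 10 (H = 2*5 = 10)
n(I, l) = 10*l
F(y) = (1 + y)*(6 + y) (F(y) = (y - 1*(-1))*(y + 6) = (y + 1)*(6 + y) = (1 + y)*(6 + y))
((F(-4) - 42)*13)/((-39 + n(8, -5))**2) = (((6 + (-4)**2 + 7*(-4)) - 42)*13)/((-39 + 10*(-5))**2) = (((6 + 16 - 28) - 42)*13)/((-39 - 50)**2) = ((-6 - 42)*13)/((-89)**2) = -48*13/7921 = -624*1/7921 = -624/7921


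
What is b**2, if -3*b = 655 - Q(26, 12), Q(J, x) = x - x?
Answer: 429025/9 ≈ 47669.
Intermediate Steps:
Q(J, x) = 0
b = -655/3 (b = -(655 - 1*0)/3 = -(655 + 0)/3 = -1/3*655 = -655/3 ≈ -218.33)
b**2 = (-655/3)**2 = 429025/9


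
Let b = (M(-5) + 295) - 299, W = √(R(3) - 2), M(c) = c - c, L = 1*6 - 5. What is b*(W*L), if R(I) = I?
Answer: -4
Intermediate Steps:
L = 1 (L = 6 - 5 = 1)
M(c) = 0
W = 1 (W = √(3 - 2) = √1 = 1)
b = -4 (b = (0 + 295) - 299 = 295 - 299 = -4)
b*(W*L) = -4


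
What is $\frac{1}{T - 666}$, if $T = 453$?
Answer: $- \frac{1}{213} \approx -0.0046948$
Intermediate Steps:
$\frac{1}{T - 666} = \frac{1}{453 - 666} = \frac{1}{-213} = - \frac{1}{213}$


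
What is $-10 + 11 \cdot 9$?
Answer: $89$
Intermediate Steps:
$-10 + 11 \cdot 9 = -10 + 99 = 89$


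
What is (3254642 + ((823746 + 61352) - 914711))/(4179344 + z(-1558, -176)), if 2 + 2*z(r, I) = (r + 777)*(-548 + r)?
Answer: 3225029/5001736 ≈ 0.64478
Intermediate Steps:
z(r, I) = -1 + (-548 + r)*(777 + r)/2 (z(r, I) = -1 + ((r + 777)*(-548 + r))/2 = -1 + ((777 + r)*(-548 + r))/2 = -1 + ((-548 + r)*(777 + r))/2 = -1 + (-548 + r)*(777 + r)/2)
(3254642 + ((823746 + 61352) - 914711))/(4179344 + z(-1558, -176)) = (3254642 + ((823746 + 61352) - 914711))/(4179344 + (-212899 + (½)*(-1558)² + (229/2)*(-1558))) = (3254642 + (885098 - 914711))/(4179344 + (-212899 + (½)*2427364 - 178391)) = (3254642 - 29613)/(4179344 + (-212899 + 1213682 - 178391)) = 3225029/(4179344 + 822392) = 3225029/5001736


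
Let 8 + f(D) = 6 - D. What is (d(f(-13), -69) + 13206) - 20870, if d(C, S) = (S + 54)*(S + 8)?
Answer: -6749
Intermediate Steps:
f(D) = -2 - D (f(D) = -8 + (6 - D) = -2 - D)
d(C, S) = (8 + S)*(54 + S) (d(C, S) = (54 + S)*(8 + S) = (8 + S)*(54 + S))
(d(f(-13), -69) + 13206) - 20870 = ((432 + (-69)**2 + 62*(-69)) + 13206) - 20870 = ((432 + 4761 - 4278) + 13206) - 20870 = (915 + 13206) - 20870 = 14121 - 20870 = -6749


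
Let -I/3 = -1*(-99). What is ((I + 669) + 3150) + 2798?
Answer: 6320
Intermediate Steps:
I = -297 (I = -(-3)*(-99) = -3*99 = -297)
((I + 669) + 3150) + 2798 = ((-297 + 669) + 3150) + 2798 = (372 + 3150) + 2798 = 3522 + 2798 = 6320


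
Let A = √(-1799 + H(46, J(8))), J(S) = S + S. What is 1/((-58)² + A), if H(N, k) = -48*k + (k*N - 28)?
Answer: 3364/11318355 - 13*I*√11/11318355 ≈ 0.00029722 - 3.8094e-6*I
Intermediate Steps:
J(S) = 2*S
H(N, k) = -28 - 48*k + N*k (H(N, k) = -48*k + (N*k - 28) = -48*k + (-28 + N*k) = -28 - 48*k + N*k)
A = 13*I*√11 (A = √(-1799 + (-28 - 96*8 + 46*(2*8))) = √(-1799 + (-28 - 48*16 + 46*16)) = √(-1799 + (-28 - 768 + 736)) = √(-1799 - 60) = √(-1859) = 13*I*√11 ≈ 43.116*I)
1/((-58)² + A) = 1/((-58)² + 13*I*√11) = 1/(3364 + 13*I*√11)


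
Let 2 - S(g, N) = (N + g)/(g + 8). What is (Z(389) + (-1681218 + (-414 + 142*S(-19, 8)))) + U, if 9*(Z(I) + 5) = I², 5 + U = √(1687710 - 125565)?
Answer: -14982179/9 + √1562145 ≈ -1.6634e+6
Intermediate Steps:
S(g, N) = 2 - (N + g)/(8 + g) (S(g, N) = 2 - (N + g)/(g + 8) = 2 - (N + g)/(8 + g))
U = -5 + √1562145 (U = -5 + √(1687710 - 125565) = -5 + √1562145 ≈ 1244.9)
Z(I) = -5 + I²/9
(Z(389) + (-1681218 + (-414 + 142*S(-19, 8)))) + U = ((-5 + (⅑)*389²) + (-1681218 + (-414 + 142*((16 - 19 - 1*8)/(8 - 19))))) + (-5 + √1562145) = ((-5 + (⅑)*151321) + (-1681218 + (-414 + 142*((16 - 19 - 8)/(-11))))) + (-5 + √1562145) = ((-5 + 151321/9) + (-1681218 + (-414 + 142*(-1/11*(-11))))) + (-5 + √1562145) = (151276/9 + (-1681218 + (-414 + 142*1))) + (-5 + √1562145) = (151276/9 + (-1681218 + (-414 + 142))) + (-5 + √1562145) = (151276/9 + (-1681218 - 272)) + (-5 + √1562145) = (151276/9 - 1681490) + (-5 + √1562145) = -14982134/9 + (-5 + √1562145) = -14982179/9 + √1562145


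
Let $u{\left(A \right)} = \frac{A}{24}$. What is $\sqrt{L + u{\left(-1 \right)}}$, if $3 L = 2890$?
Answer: $\frac{\sqrt{138714}}{12} \approx 31.037$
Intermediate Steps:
$L = \frac{2890}{3}$ ($L = \frac{1}{3} \cdot 2890 = \frac{2890}{3} \approx 963.33$)
$u{\left(A \right)} = \frac{A}{24}$ ($u{\left(A \right)} = A \frac{1}{24} = \frac{A}{24}$)
$\sqrt{L + u{\left(-1 \right)}} = \sqrt{\frac{2890}{3} + \frac{1}{24} \left(-1\right)} = \sqrt{\frac{2890}{3} - \frac{1}{24}} = \sqrt{\frac{23119}{24}} = \frac{\sqrt{138714}}{12}$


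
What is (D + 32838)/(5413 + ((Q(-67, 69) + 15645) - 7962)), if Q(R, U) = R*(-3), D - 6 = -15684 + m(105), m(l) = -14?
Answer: 17146/13297 ≈ 1.2895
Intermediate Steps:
D = -15692 (D = 6 + (-15684 - 14) = 6 - 15698 = -15692)
Q(R, U) = -3*R
(D + 32838)/(5413 + ((Q(-67, 69) + 15645) - 7962)) = (-15692 + 32838)/(5413 + ((-3*(-67) + 15645) - 7962)) = 17146/(5413 + ((201 + 15645) - 7962)) = 17146/(5413 + (15846 - 7962)) = 17146/(5413 + 7884) = 17146/13297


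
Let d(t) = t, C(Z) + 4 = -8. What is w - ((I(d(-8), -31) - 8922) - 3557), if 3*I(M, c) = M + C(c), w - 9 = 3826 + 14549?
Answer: 92609/3 ≈ 30870.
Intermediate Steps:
w = 18384 (w = 9 + (3826 + 14549) = 9 + 18375 = 18384)
C(Z) = -12 (C(Z) = -4 - 8 = -12)
I(M, c) = -4 + M/3 (I(M, c) = (M - 12)/3 = (-12 + M)/3 = -4 + M/3)
w - ((I(d(-8), -31) - 8922) - 3557) = 18384 - (((-4 + (⅓)*(-8)) - 8922) - 3557) = 18384 - (((-4 - 8/3) - 8922) - 3557) = 18384 - ((-20/3 - 8922) - 3557) = 18384 - (-26786/3 - 3557) = 18384 - 1*(-37457/3) = 18384 + 37457/3 = 92609/3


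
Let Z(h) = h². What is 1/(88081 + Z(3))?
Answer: 1/88090 ≈ 1.1352e-5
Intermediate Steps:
1/(88081 + Z(3)) = 1/(88081 + 3²) = 1/(88081 + 9) = 1/88090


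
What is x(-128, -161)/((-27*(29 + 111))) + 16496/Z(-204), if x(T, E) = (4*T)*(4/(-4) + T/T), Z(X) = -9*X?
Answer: 4124/459 ≈ 8.9847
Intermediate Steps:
x(T, E) = 0 (x(T, E) = (4*T)*(4*(-¼) + 1) = (4*T)*(-1 + 1) = (4*T)*0 = 0)
x(-128, -161)/((-27*(29 + 111))) + 16496/Z(-204) = 0/((-27*(29 + 111))) + 16496/((-9*(-204))) = 0/((-27*140)) + 16496/1836 = 0/(-3780) + 16496*(1/1836) = 0*(-1/3780) + 4124/459 = 0 + 4124/459 = 4124/459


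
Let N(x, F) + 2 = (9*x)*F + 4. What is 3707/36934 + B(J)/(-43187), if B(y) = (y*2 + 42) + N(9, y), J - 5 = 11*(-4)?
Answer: 278024471/1595068658 ≈ 0.17430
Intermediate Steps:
N(x, F) = 2 + 9*F*x (N(x, F) = -2 + ((9*x)*F + 4) = -2 + (9*F*x + 4) = -2 + (4 + 9*F*x) = 2 + 9*F*x)
J = -39 (J = 5 + 11*(-4) = 5 - 44 = -39)
B(y) = 44 + 83*y (B(y) = (y*2 + 42) + (2 + 9*y*9) = (2*y + 42) + (2 + 81*y) = (42 + 2*y) + (2 + 81*y) = 44 + 83*y)
3707/36934 + B(J)/(-43187) = 3707/36934 + (44 + 83*(-39))/(-43187) = 3707*(1/36934) + (44 - 3237)*(-1/43187) = 3707/36934 - 3193*(-1/43187) = 3707/36934 + 3193/43187 = 278024471/1595068658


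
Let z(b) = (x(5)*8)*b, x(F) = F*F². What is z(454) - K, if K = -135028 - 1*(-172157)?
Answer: 416871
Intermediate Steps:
K = 37129 (K = -135028 + 172157 = 37129)
x(F) = F³
z(b) = 1000*b (z(b) = (5³*8)*b = (125*8)*b = 1000*b)
z(454) - K = 1000*454 - 1*37129 = 454000 - 37129 = 416871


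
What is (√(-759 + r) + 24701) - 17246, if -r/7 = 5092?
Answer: 7455 + I*√36403 ≈ 7455.0 + 190.8*I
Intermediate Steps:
r = -35644 (r = -7*5092 = -35644)
(√(-759 + r) + 24701) - 17246 = (√(-759 - 35644) + 24701) - 17246 = (√(-36403) + 24701) - 17246 = (I*√36403 + 24701) - 17246 = (24701 + I*√36403) - 17246 = 7455 + I*√36403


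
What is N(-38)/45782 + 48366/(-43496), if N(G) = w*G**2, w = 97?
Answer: 969526379/497833468 ≈ 1.9475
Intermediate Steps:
N(G) = 97*G**2
N(-38)/45782 + 48366/(-43496) = (97*(-38)**2)/45782 + 48366/(-43496) = (97*1444)*(1/45782) + 48366*(-1/43496) = 140068*(1/45782) - 24183/21748 = 70034/22891 - 24183/21748 = 969526379/497833468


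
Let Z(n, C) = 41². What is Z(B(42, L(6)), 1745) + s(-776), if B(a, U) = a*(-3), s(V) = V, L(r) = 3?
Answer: 905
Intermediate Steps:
B(a, U) = -3*a
Z(n, C) = 1681
Z(B(42, L(6)), 1745) + s(-776) = 1681 - 776 = 905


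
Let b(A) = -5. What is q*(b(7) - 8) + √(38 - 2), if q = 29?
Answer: -371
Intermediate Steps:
q*(b(7) - 8) + √(38 - 2) = 29*(-5 - 8) + √(38 - 2) = 29*(-13) + √36 = -377 + 6 = -371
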